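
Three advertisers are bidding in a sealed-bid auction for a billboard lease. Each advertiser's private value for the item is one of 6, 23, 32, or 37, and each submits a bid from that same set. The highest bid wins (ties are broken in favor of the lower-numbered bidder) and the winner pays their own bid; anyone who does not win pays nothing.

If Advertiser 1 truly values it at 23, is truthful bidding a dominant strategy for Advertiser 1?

No

Consider the case where Advertiser 2 bids 6 and Advertiser 3 bids 6.
Truthful bid 23: wins, pays 23, utility 23 - 23 = 0.
Bid 6 instead: wins, pays 6, utility 23 - 6 = 17.
Since 17 > 0, bidding 6 is strictly better here, so truthful bidding is not dominant.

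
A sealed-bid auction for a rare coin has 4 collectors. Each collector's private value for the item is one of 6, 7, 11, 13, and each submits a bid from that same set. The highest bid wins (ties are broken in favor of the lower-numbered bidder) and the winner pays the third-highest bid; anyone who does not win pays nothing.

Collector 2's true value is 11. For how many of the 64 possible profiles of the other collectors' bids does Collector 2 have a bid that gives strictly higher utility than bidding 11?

Others bid (6, 6, 13): truth gives 0; bid 13 gives 5 > 0. Violating.
Others bid (6, 7, 13): truth gives 0; bid 13 gives 4 > 0. Violating.
Others bid (6, 13, 6): truth gives 0; bid 13 gives 5 > 0. Violating.
Others bid (6, 13, 7): truth gives 0; bid 13 gives 4 > 0. Violating.
Others bid (6, 6, 6): truth gives 5; no alternative beats it.
Others bid (6, 6, 7): truth gives 5; no alternative beats it.
(Checking all 64 profiles: 12 have a profitable deviation, 52 do not.)

12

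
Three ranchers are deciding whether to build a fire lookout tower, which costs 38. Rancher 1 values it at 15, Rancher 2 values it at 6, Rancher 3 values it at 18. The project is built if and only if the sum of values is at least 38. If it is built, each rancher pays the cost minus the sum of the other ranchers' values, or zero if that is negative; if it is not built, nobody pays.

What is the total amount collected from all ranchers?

Total value 39 ≥ cost 38, so it is built.
Rancher 1: others sum to 24; max(0, 38 - 24) = 14.
Rancher 2: others sum to 33; max(0, 38 - 33) = 5.
Rancher 3: others sum to 21; max(0, 38 - 21) = 17.
Total collected = 14 + 5 + 17 = 36.

36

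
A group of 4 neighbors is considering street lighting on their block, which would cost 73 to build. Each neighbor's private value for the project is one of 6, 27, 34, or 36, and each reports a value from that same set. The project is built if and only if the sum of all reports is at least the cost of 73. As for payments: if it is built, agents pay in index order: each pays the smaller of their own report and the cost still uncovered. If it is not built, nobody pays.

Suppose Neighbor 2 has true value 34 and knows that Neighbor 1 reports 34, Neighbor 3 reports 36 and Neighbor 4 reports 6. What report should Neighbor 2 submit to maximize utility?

6

Report 6: project built, pays 6, utility 34 - 6 = 28.
Report 27: project built, pays 27, utility 34 - 27 = 7.
Report 34: project built, pays 34, utility 34 - 34 = 0.
Report 36: project built, pays 36, utility 34 - 36 = -2.
The best choice is 6 with utility 28.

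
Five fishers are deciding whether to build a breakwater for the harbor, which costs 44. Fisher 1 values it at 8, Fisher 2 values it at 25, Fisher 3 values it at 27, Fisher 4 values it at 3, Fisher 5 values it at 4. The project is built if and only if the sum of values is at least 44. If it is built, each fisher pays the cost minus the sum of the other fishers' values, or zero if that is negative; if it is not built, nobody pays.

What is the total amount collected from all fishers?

6

Total value 67 ≥ cost 44, so it is built.
Fisher 1: others sum to 59; max(0, 44 - 59) = 0.
Fisher 2: others sum to 42; max(0, 44 - 42) = 2.
Fisher 3: others sum to 40; max(0, 44 - 40) = 4.
Fisher 4: others sum to 64; max(0, 44 - 64) = 0.
Fisher 5: others sum to 63; max(0, 44 - 63) = 0.
Total collected = 0 + 2 + 4 + 0 + 0 = 6.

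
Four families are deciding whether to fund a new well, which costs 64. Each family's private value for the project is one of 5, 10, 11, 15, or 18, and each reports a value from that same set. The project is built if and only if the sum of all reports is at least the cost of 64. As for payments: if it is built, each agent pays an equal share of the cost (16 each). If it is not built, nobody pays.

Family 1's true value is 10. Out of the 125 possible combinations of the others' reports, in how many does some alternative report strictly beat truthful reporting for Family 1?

1

Others report (18, 18, 18): truth gives -6; report 5 gives 0 > -6. Violating.
Others report (5, 5, 5): truth gives 0; no alternative beats it.
Others report (5, 5, 10): truth gives 0; no alternative beats it.
(Checking all 125 profiles: 1 has a profitable deviation, 124 do not.)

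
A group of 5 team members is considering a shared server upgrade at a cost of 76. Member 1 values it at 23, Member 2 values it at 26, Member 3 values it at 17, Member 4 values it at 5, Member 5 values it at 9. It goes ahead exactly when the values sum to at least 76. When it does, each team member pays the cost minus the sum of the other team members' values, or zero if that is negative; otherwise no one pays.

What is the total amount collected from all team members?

Total value 80 ≥ cost 76, so it is built.
Member 1: others sum to 57; max(0, 76 - 57) = 19.
Member 2: others sum to 54; max(0, 76 - 54) = 22.
Member 3: others sum to 63; max(0, 76 - 63) = 13.
Member 4: others sum to 75; max(0, 76 - 75) = 1.
Member 5: others sum to 71; max(0, 76 - 71) = 5.
Total collected = 19 + 22 + 13 + 1 + 5 = 60.

60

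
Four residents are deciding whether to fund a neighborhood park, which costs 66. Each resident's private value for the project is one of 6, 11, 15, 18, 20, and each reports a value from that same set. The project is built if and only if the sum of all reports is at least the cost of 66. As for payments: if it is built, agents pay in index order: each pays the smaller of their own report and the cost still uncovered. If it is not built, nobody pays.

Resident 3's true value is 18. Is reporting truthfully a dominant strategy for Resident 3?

Consider the case where Resident 1 reports 11, Resident 2 reports 20 and Resident 4 reports 20.
Truthful report 18: project built, pays 18, utility 18 - 18 = 0.
Report 15 instead: project built, pays 15, utility 18 - 15 = 3.
Since 3 > 0, reporting 15 is strictly better here, so truthful reporting is not dominant.

No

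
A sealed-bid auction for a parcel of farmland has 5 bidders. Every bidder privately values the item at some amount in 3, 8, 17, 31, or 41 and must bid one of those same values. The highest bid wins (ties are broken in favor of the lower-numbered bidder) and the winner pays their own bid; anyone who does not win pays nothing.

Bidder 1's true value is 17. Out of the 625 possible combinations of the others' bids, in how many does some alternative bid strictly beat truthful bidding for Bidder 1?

16

Others bid (3, 3, 3, 3): truth gives 0; bid 3 gives 14 > 0. Violating.
Others bid (3, 3, 3, 8): truth gives 0; bid 8 gives 9 > 0. Violating.
Others bid (3, 3, 8, 3): truth gives 0; bid 8 gives 9 > 0. Violating.
Others bid (3, 3, 8, 8): truth gives 0; bid 8 gives 9 > 0. Violating.
Others bid (3, 3, 3, 17): truth gives 0; no alternative beats it.
Others bid (3, 3, 3, 31): truth gives 0; no alternative beats it.
(Checking all 625 profiles: 16 have a profitable deviation, 609 do not.)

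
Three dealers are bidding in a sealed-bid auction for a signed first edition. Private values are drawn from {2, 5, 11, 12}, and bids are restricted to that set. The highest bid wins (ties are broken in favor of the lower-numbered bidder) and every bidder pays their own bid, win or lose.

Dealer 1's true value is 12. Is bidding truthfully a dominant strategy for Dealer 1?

No

Consider the case where Dealer 2 bids 2 and Dealer 3 bids 2.
Truthful bid 12: wins, pays 12, utility 12 - 12 = 0.
Bid 2 instead: wins, pays 2, utility 12 - 2 = 10.
Since 10 > 0, bidding 2 is strictly better here, so truthful bidding is not dominant.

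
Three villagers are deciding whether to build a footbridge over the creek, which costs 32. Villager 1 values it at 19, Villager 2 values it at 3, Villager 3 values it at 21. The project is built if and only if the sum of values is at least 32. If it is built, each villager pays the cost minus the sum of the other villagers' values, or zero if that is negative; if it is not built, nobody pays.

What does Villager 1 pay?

Total value 43 ≥ cost 32, so the project is built.
The other villagers' values sum to 24.
Cost minus that sum is 32 - 24 = 8.

8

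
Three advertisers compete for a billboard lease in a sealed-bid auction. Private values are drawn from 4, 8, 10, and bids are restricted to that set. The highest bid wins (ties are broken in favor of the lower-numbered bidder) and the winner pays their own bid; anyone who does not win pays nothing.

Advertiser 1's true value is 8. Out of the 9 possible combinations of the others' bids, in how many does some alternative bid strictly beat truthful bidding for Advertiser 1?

Others bid (4, 4): truth gives 0; bid 4 gives 4 > 0. Violating.
Others bid (4, 8): truth gives 0; no alternative beats it.
Others bid (4, 10): truth gives 0; no alternative beats it.
(Checking all 9 profiles: 1 has a profitable deviation, 8 do not.)

1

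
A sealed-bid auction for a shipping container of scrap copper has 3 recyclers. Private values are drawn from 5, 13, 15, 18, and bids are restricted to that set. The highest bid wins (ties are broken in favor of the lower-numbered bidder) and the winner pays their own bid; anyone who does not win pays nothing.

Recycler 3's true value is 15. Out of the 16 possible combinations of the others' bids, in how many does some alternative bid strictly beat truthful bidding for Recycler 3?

Others bid (5, 5): truth gives 0; bid 13 gives 2 > 0. Violating.
Others bid (5, 13): truth gives 0; no alternative beats it.
Others bid (5, 15): truth gives 0; no alternative beats it.
(Checking all 16 profiles: 1 has a profitable deviation, 15 do not.)

1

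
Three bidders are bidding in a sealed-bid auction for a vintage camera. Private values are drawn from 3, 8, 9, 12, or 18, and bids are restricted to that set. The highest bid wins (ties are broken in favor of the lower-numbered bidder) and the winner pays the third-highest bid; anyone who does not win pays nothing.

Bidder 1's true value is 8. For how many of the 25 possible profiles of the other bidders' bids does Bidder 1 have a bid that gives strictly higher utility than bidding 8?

Others bid (3, 9): truth gives 0; bid 9 gives 5 > 0. Violating.
Others bid (3, 12): truth gives 0; bid 12 gives 5 > 0. Violating.
Others bid (3, 18): truth gives 0; bid 18 gives 5 > 0. Violating.
Others bid (9, 3): truth gives 0; bid 9 gives 5 > 0. Violating.
Others bid (3, 3): truth gives 5; no alternative beats it.
Others bid (3, 8): truth gives 5; no alternative beats it.
(Checking all 25 profiles: 6 have a profitable deviation, 19 do not.)

6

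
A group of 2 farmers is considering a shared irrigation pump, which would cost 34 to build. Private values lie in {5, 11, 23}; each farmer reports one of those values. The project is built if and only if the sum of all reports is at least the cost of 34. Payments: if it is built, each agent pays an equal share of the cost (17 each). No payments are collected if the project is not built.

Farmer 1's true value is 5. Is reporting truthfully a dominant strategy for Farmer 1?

Yes

Check each profile of the others' reports and compare truth against every alternative report.
Others report (23): truth gives 0, best alternative gives -12.
Others report (5): truth gives 0, best alternative gives 0.
Others report (11): truth gives 0, best alternative gives 0.
In every case the truthful report is at least as good as any alternative, so it is a dominant strategy.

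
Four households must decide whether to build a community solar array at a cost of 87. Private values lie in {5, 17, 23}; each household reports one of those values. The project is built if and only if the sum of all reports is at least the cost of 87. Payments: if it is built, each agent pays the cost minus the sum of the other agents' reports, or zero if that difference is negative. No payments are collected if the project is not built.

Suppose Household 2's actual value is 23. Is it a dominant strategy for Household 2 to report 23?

Check each profile of the others' reports and compare truth against every alternative report.
Others report (23, 23, 23): truth gives 5, best alternative gives 0.
Others report (5, 5, 5): truth gives 0, best alternative gives 0.
Others report (5, 5, 17): truth gives 0, best alternative gives 0.
Others report (5, 5, 23): truth gives 0, best alternative gives 0.
Others report (5, 17, 5): truth gives 0, best alternative gives 0.
Others report (5, 17, 17): truth gives 0, best alternative gives 0.
(Remaining 21 profiles checked similarly; truth is weakly best in each.)
In every case the truthful report is at least as good as any alternative, so it is a dominant strategy.

Yes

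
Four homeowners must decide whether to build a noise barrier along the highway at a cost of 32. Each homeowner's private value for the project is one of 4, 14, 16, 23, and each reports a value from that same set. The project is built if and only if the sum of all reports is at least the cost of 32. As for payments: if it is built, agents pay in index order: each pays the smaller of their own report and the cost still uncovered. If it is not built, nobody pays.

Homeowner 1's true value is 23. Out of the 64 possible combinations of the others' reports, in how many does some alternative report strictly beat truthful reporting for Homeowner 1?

63

Others report (4, 4, 14): truth gives 0; report 14 gives 9 > 0. Violating.
Others report (4, 4, 16): truth gives 0; report 14 gives 9 > 0. Violating.
Others report (4, 4, 23): truth gives 0; report 4 gives 19 > 0. Violating.
Others report (4, 14, 4): truth gives 0; report 14 gives 9 > 0. Violating.
Others report (4, 4, 4): truth gives 0; no alternative beats it.
(Checking all 64 profiles: 63 have a profitable deviation, 1 does not.)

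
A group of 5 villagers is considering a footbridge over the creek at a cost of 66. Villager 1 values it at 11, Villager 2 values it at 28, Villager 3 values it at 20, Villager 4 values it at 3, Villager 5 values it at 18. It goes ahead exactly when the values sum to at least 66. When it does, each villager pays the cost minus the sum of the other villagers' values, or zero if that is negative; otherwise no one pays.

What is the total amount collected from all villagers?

Total value 80 ≥ cost 66, so it is built.
Villager 1: others sum to 69; max(0, 66 - 69) = 0.
Villager 2: others sum to 52; max(0, 66 - 52) = 14.
Villager 3: others sum to 60; max(0, 66 - 60) = 6.
Villager 4: others sum to 77; max(0, 66 - 77) = 0.
Villager 5: others sum to 62; max(0, 66 - 62) = 4.
Total collected = 0 + 14 + 6 + 0 + 4 = 24.

24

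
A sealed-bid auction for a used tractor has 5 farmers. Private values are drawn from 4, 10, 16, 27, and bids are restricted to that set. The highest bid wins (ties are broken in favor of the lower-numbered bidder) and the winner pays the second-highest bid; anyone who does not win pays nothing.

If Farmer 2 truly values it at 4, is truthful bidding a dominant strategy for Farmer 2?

Check each profile of the others' bids and compare truth against every alternative bid.
Others bid (4, 4, 4, 10): truth gives 0, best alternative gives -6.
Others bid (4, 4, 10, 4): truth gives 0, best alternative gives -6.
Others bid (4, 4, 10, 10): truth gives 0, best alternative gives -6.
Others bid (4, 10, 4, 4): truth gives 0, best alternative gives -6.
Others bid (4, 10, 4, 10): truth gives 0, best alternative gives -6.
Others bid (4, 10, 10, 4): truth gives 0, best alternative gives -6.
(Remaining 250 profiles checked similarly; truth is weakly best in each.)
In every case the truthful bid is at least as good as any alternative, so it is a dominant strategy.

Yes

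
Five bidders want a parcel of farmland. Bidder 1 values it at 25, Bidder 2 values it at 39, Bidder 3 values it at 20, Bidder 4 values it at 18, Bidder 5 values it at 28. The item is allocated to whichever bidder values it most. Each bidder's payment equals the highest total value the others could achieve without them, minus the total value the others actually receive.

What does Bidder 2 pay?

28

Bidder 2 has the highest value and receives the item.
Without Bidder 2, the item would go to the next-highest value, 28, so the others could achieve 28.
With Bidder 2 present and winning, the others receive nothing, so their total is 0.
Payment = 28 - 0 = 28.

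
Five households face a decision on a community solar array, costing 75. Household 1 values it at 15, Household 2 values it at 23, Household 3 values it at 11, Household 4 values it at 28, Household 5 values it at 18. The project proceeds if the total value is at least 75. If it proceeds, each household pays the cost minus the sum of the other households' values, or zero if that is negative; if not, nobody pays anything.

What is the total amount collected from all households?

Total value 95 ≥ cost 75, so it is built.
Household 1: others sum to 80; max(0, 75 - 80) = 0.
Household 2: others sum to 72; max(0, 75 - 72) = 3.
Household 3: others sum to 84; max(0, 75 - 84) = 0.
Household 4: others sum to 67; max(0, 75 - 67) = 8.
Household 5: others sum to 77; max(0, 75 - 77) = 0.
Total collected = 0 + 3 + 0 + 8 + 0 = 11.

11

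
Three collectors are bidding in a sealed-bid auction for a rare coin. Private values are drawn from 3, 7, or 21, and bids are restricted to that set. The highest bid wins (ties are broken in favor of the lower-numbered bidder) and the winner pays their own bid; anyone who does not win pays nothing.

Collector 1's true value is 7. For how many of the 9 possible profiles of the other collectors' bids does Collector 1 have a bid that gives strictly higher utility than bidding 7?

Others bid (3, 3): truth gives 0; bid 3 gives 4 > 0. Violating.
Others bid (3, 7): truth gives 0; no alternative beats it.
Others bid (3, 21): truth gives 0; no alternative beats it.
(Checking all 9 profiles: 1 has a profitable deviation, 8 do not.)

1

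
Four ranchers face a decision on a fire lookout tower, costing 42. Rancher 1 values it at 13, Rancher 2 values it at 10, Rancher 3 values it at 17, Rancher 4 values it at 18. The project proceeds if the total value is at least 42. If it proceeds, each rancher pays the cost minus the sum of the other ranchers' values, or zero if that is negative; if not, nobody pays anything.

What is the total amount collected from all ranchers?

Total value 58 ≥ cost 42, so it is built.
Rancher 1: others sum to 45; max(0, 42 - 45) = 0.
Rancher 2: others sum to 48; max(0, 42 - 48) = 0.
Rancher 3: others sum to 41; max(0, 42 - 41) = 1.
Rancher 4: others sum to 40; max(0, 42 - 40) = 2.
Total collected = 0 + 0 + 1 + 2 = 3.

3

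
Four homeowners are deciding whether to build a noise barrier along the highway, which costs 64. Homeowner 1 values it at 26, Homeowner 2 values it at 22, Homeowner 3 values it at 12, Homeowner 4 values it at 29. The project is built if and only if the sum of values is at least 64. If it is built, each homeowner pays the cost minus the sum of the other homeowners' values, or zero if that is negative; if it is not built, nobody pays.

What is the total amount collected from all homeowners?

Total value 89 ≥ cost 64, so it is built.
Homeowner 1: others sum to 63; max(0, 64 - 63) = 1.
Homeowner 2: others sum to 67; max(0, 64 - 67) = 0.
Homeowner 3: others sum to 77; max(0, 64 - 77) = 0.
Homeowner 4: others sum to 60; max(0, 64 - 60) = 4.
Total collected = 1 + 0 + 0 + 4 = 5.

5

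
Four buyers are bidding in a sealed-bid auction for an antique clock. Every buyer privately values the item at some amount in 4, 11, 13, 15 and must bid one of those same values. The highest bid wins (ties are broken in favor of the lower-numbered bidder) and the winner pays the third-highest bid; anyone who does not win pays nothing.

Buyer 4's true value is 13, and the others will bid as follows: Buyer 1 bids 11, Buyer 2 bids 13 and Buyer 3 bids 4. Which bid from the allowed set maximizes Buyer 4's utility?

Bid 4: loses, pays 0, utility 0.
Bid 11: loses, pays 0, utility 0.
Bid 13: loses, pays 0, utility 0.
Bid 15: wins, pays 11, utility 13 - 11 = 2.
The best choice is 15 with utility 2.

15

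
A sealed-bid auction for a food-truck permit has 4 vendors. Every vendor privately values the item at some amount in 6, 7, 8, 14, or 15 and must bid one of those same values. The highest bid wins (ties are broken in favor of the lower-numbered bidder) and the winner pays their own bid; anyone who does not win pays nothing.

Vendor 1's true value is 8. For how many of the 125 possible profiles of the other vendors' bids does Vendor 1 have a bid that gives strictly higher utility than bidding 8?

8

Others bid (6, 6, 6): truth gives 0; bid 6 gives 2 > 0. Violating.
Others bid (6, 6, 7): truth gives 0; bid 7 gives 1 > 0. Violating.
Others bid (6, 7, 6): truth gives 0; bid 7 gives 1 > 0. Violating.
Others bid (6, 7, 7): truth gives 0; bid 7 gives 1 > 0. Violating.
Others bid (6, 6, 8): truth gives 0; no alternative beats it.
Others bid (6, 6, 14): truth gives 0; no alternative beats it.
(Checking all 125 profiles: 8 have a profitable deviation, 117 do not.)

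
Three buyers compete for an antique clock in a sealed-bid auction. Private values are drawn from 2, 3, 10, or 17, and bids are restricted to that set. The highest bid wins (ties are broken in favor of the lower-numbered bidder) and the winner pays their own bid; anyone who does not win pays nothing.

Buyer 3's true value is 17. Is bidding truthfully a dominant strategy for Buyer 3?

No

Consider the case where Buyer 1 bids 2 and Buyer 2 bids 2.
Truthful bid 17: wins, pays 17, utility 17 - 17 = 0.
Bid 3 instead: wins, pays 3, utility 17 - 3 = 14.
Since 14 > 0, bidding 3 is strictly better here, so truthful bidding is not dominant.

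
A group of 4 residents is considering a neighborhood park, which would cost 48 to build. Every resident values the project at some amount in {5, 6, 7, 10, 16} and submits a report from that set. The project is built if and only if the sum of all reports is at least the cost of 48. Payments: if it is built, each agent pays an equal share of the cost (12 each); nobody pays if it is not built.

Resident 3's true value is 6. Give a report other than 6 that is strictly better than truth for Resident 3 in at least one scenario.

5

Suppose Resident 1 reports 10, Resident 2 reports 16 and Resident 4 reports 16.
Report 6: project built, pays 12, utility 6 - 12 = -6.
Report 5: project not built, utility 0.
So reporting 5 beats truth here (0 > -6).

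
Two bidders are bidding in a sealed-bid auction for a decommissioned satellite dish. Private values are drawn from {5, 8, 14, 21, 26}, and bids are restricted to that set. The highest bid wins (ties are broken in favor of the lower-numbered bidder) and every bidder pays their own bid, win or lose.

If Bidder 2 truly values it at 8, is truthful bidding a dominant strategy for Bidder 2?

No

Consider the case where Bidder 1 bids 8.
Truthful bid 8: loses but pays 8, utility -8.
Bid 5 instead: loses but pays 5, utility -5.
Since -5 > -8, bidding 5 is strictly better here, so truthful bidding is not dominant.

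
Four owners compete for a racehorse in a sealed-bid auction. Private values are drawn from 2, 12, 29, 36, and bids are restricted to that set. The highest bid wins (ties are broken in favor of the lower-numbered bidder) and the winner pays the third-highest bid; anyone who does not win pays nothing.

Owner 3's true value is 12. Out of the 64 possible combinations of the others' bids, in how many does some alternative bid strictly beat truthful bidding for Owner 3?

Others bid (2, 2, 29): truth gives 0; bid 29 gives 10 > 0. Violating.
Others bid (2, 2, 36): truth gives 0; bid 36 gives 10 > 0. Violating.
Others bid (2, 12, 2): truth gives 0; bid 29 gives 10 > 0. Violating.
Others bid (2, 29, 2): truth gives 0; bid 36 gives 10 > 0. Violating.
Others bid (2, 2, 2): truth gives 10; no alternative beats it.
Others bid (2, 2, 12): truth gives 10; no alternative beats it.
(Checking all 64 profiles: 6 have a profitable deviation, 58 do not.)

6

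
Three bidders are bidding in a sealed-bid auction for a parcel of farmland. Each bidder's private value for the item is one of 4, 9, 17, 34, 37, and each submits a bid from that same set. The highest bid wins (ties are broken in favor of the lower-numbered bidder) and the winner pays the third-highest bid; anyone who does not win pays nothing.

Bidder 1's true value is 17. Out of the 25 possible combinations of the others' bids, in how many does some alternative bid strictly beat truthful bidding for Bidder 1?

Others bid (4, 34): truth gives 0; bid 34 gives 13 > 0. Violating.
Others bid (4, 37): truth gives 0; bid 37 gives 13 > 0. Violating.
Others bid (9, 34): truth gives 0; bid 34 gives 8 > 0. Violating.
Others bid (9, 37): truth gives 0; bid 37 gives 8 > 0. Violating.
Others bid (4, 4): truth gives 13; no alternative beats it.
Others bid (4, 9): truth gives 13; no alternative beats it.
(Checking all 25 profiles: 8 have a profitable deviation, 17 do not.)

8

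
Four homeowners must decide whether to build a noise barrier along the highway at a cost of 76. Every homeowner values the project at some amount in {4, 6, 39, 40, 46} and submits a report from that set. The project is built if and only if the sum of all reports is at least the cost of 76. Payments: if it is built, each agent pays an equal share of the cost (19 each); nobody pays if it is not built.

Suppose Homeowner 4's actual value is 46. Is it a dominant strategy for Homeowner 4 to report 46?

Yes

Check each profile of the others' reports and compare truth against every alternative report.
Others report (4, 4, 39): truth gives 27, best alternative gives 27.
Others report (4, 4, 40): truth gives 27, best alternative gives 27.
Others report (4, 4, 46): truth gives 27, best alternative gives 27.
Others report (4, 6, 39): truth gives 27, best alternative gives 27.
Others report (4, 6, 40): truth gives 27, best alternative gives 27.
Others report (4, 6, 46): truth gives 27, best alternative gives 27.
(Remaining 119 profiles checked similarly; truth is weakly best in each.)
In every case the truthful report is at least as good as any alternative, so it is a dominant strategy.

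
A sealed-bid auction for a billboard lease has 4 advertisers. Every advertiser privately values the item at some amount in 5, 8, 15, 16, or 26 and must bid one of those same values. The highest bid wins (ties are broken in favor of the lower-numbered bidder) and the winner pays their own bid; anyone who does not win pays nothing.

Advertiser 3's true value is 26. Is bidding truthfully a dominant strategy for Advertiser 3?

No

Consider the case where Advertiser 1 bids 5, Advertiser 2 bids 5 and Advertiser 4 bids 5.
Truthful bid 26: wins, pays 26, utility 26 - 26 = 0.
Bid 8 instead: wins, pays 8, utility 26 - 8 = 18.
Since 18 > 0, bidding 8 is strictly better here, so truthful bidding is not dominant.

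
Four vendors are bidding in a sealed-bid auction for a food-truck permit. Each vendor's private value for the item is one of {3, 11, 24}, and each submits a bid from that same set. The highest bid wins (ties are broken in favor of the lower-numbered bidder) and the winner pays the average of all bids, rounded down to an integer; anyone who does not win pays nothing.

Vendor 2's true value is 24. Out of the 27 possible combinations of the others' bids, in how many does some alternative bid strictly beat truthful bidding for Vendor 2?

4

Others bid (3, 3, 3): truth gives 16; bid 11 gives 19 > 16. Violating.
Others bid (3, 3, 11): truth gives 14; bid 11 gives 17 > 14. Violating.
Others bid (3, 11, 3): truth gives 14; bid 11 gives 17 > 14. Violating.
Others bid (3, 11, 11): truth gives 12; bid 11 gives 15 > 12. Violating.
Others bid (3, 3, 24): truth gives 11; no alternative beats it.
Others bid (3, 11, 24): truth gives 9; no alternative beats it.
(Checking all 27 profiles: 4 have a profitable deviation, 23 do not.)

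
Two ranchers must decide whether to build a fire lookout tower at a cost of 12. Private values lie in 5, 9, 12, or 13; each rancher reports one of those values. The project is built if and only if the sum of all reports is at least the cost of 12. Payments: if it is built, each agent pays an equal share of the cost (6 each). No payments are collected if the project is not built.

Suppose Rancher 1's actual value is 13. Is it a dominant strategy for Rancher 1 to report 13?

Yes

Check each profile of the others' reports and compare truth against every alternative report.
Others report (5): truth gives 7, best alternative gives 7.
Others report (9): truth gives 7, best alternative gives 7.
Others report (12): truth gives 7, best alternative gives 7.
Others report (13): truth gives 7, best alternative gives 7.
In every case the truthful report is at least as good as any alternative, so it is a dominant strategy.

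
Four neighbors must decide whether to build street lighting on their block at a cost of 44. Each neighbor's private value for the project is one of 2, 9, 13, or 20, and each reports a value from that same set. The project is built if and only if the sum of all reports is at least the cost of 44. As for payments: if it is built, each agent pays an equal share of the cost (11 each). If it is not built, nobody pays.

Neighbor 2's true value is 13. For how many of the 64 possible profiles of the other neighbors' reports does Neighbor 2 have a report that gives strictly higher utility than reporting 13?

13

Others report (2, 2, 20): truth gives 0; report 20 gives 2 > 0. Violating.
Others report (2, 9, 13): truth gives 0; report 20 gives 2 > 0. Violating.
Others report (2, 13, 9): truth gives 0; report 20 gives 2 > 0. Violating.
Others report (2, 13, 13): truth gives 0; report 20 gives 2 > 0. Violating.
Others report (2, 2, 2): truth gives 0; no alternative beats it.
Others report (2, 2, 9): truth gives 0; no alternative beats it.
(Checking all 64 profiles: 13 have a profitable deviation, 51 do not.)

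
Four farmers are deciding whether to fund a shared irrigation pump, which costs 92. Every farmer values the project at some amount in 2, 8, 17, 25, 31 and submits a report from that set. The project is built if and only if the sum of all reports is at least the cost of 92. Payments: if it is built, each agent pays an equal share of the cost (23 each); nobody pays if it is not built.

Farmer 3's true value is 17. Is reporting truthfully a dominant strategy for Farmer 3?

Consider the case where Farmer 1 reports 17, Farmer 2 reports 31 and Farmer 4 reports 31.
Truthful report 17: project built, pays 23, utility 17 - 23 = -6.
Report 2 instead: project not built, utility 0.
Since 0 > -6, reporting 2 is strictly better here, so truthful reporting is not dominant.

No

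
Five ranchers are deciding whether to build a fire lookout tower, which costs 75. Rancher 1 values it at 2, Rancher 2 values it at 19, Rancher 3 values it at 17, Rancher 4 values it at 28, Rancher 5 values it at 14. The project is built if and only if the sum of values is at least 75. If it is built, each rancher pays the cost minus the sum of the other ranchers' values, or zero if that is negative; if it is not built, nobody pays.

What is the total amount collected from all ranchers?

58

Total value 80 ≥ cost 75, so it is built.
Rancher 1: others sum to 78; max(0, 75 - 78) = 0.
Rancher 2: others sum to 61; max(0, 75 - 61) = 14.
Rancher 3: others sum to 63; max(0, 75 - 63) = 12.
Rancher 4: others sum to 52; max(0, 75 - 52) = 23.
Rancher 5: others sum to 66; max(0, 75 - 66) = 9.
Total collected = 0 + 14 + 12 + 23 + 9 = 58.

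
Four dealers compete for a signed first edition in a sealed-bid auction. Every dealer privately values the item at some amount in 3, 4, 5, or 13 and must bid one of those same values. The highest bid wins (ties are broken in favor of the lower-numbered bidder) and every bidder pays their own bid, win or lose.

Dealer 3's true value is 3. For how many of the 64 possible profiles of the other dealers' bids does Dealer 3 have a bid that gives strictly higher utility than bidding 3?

Others bid (3, 3, 3): truth gives -3; bid 4 gives -1 > -3. Violating.
Others bid (3, 3, 4): truth gives -3; bid 4 gives -1 > -3. Violating.
Others bid (3, 3, 5): truth gives -3; bid 5 gives -2 > -3. Violating.
Others bid (3, 4, 3): truth gives -3; bid 5 gives -2 > -3. Violating.
Others bid (3, 3, 13): truth gives -3; no alternative beats it.
Others bid (3, 4, 13): truth gives -3; no alternative beats it.
(Checking all 64 profiles: 12 have a profitable deviation, 52 do not.)

12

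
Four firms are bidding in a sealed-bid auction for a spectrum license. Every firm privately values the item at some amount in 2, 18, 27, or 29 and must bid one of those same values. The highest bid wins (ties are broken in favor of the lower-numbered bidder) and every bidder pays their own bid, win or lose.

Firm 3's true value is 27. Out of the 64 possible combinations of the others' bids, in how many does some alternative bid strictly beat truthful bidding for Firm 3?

Others bid (2, 2, 2): truth gives 0; bid 18 gives 9 > 0. Violating.
Others bid (2, 2, 18): truth gives 0; bid 18 gives 9 > 0. Violating.
Others bid (2, 2, 29): truth gives -27; bid 2 gives -2 > -27. Violating.
Others bid (2, 18, 29): truth gives -27; bid 2 gives -2 > -27. Violating.
Others bid (2, 2, 27): truth gives 0; no alternative beats it.
Others bid (2, 18, 2): truth gives 0; no alternative beats it.
(Checking all 64 profiles: 54 have a profitable deviation, 10 do not.)

54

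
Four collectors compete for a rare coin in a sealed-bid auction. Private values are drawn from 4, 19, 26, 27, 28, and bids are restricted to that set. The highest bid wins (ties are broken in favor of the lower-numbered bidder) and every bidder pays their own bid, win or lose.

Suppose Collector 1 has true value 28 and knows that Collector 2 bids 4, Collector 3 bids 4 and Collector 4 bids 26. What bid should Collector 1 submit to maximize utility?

26

Bid 4: loses but pays 4, utility -4.
Bid 19: loses but pays 19, utility -19.
Bid 26: wins, pays 26, utility 28 - 26 = 2.
Bid 27: wins, pays 27, utility 28 - 27 = 1.
Bid 28: wins, pays 28, utility 28 - 28 = 0.
The best choice is 26 with utility 2.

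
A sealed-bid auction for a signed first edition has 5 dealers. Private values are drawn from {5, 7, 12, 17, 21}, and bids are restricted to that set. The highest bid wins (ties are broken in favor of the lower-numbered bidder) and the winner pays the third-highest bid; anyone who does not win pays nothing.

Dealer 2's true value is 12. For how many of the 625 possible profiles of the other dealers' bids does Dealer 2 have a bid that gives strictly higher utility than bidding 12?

64

Others bid (5, 5, 5, 17): truth gives 0; bid 17 gives 7 > 0. Violating.
Others bid (5, 5, 5, 21): truth gives 0; bid 21 gives 7 > 0. Violating.
Others bid (5, 5, 7, 17): truth gives 0; bid 17 gives 5 > 0. Violating.
Others bid (5, 5, 7, 21): truth gives 0; bid 21 gives 5 > 0. Violating.
Others bid (5, 5, 5, 5): truth gives 7; no alternative beats it.
Others bid (5, 5, 5, 7): truth gives 7; no alternative beats it.
(Checking all 625 profiles: 64 have a profitable deviation, 561 do not.)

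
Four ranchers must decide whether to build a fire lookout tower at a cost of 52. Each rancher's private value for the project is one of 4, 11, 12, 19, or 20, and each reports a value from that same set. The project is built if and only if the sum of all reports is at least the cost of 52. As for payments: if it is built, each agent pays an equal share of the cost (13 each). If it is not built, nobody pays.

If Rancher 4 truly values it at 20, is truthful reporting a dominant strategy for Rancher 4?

Check each profile of the others' reports and compare truth against every alternative report.
Others report (4, 11, 19): truth gives 7, best alternative gives 7.
Others report (4, 11, 20): truth gives 7, best alternative gives 7.
Others report (4, 12, 19): truth gives 7, best alternative gives 7.
Others report (4, 12, 20): truth gives 7, best alternative gives 7.
Others report (4, 19, 11): truth gives 7, best alternative gives 7.
Others report (4, 19, 12): truth gives 7, best alternative gives 7.
(Remaining 119 profiles checked similarly; truth is weakly best in each.)
In every case the truthful report is at least as good as any alternative, so it is a dominant strategy.

Yes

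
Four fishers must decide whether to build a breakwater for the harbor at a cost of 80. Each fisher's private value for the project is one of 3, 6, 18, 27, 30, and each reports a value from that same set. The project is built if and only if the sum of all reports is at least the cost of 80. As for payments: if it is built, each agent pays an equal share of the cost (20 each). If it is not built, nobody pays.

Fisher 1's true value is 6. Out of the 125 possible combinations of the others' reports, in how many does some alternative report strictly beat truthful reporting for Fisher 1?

Others report (18, 27, 30): truth gives -14; report 3 gives 0 > -14. Violating.
Others report (18, 30, 27): truth gives -14; report 3 gives 0 > -14. Violating.
Others report (27, 18, 30): truth gives -14; report 3 gives 0 > -14. Violating.
Others report (27, 30, 18): truth gives -14; report 3 gives 0 > -14. Violating.
Others report (3, 3, 3): truth gives 0; no alternative beats it.
Others report (3, 3, 6): truth gives 0; no alternative beats it.
(Checking all 125 profiles: 6 have a profitable deviation, 119 do not.)

6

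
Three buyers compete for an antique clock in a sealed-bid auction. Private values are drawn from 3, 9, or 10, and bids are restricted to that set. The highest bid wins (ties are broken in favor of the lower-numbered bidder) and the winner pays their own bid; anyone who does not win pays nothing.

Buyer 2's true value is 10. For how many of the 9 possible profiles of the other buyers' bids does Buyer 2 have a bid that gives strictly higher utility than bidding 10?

2

Others bid (3, 3): truth gives 0; bid 9 gives 1 > 0. Violating.
Others bid (3, 9): truth gives 0; bid 9 gives 1 > 0. Violating.
Others bid (3, 10): truth gives 0; no alternative beats it.
Others bid (9, 3): truth gives 0; no alternative beats it.
(Checking all 9 profiles: 2 have a profitable deviation, 7 do not.)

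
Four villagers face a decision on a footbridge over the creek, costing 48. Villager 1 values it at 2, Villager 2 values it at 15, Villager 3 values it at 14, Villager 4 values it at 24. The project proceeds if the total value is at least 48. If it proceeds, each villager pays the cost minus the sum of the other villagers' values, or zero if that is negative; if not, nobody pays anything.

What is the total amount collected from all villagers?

32

Total value 55 ≥ cost 48, so it is built.
Villager 1: others sum to 53; max(0, 48 - 53) = 0.
Villager 2: others sum to 40; max(0, 48 - 40) = 8.
Villager 3: others sum to 41; max(0, 48 - 41) = 7.
Villager 4: others sum to 31; max(0, 48 - 31) = 17.
Total collected = 0 + 8 + 7 + 17 = 32.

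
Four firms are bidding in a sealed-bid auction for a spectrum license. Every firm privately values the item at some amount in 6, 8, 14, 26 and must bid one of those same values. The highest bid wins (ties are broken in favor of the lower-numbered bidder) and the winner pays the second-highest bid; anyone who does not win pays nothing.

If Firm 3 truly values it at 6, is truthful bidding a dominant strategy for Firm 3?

Yes

Check each profile of the others' bids and compare truth against every alternative bid.
Others bid (6, 6, 8): truth gives 0, best alternative gives -2.
Others bid (6, 6, 6): truth gives 0, best alternative gives 0.
Others bid (6, 6, 14): truth gives 0, best alternative gives 0.
Others bid (6, 6, 26): truth gives 0, best alternative gives 0.
Others bid (6, 8, 6): truth gives 0, best alternative gives 0.
Others bid (6, 8, 8): truth gives 0, best alternative gives 0.
(Remaining 58 profiles checked similarly; truth is weakly best in each.)
In every case the truthful bid is at least as good as any alternative, so it is a dominant strategy.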